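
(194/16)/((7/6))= 291/28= 10.39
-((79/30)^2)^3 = -243087455521/729000000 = -333.45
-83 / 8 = -10.38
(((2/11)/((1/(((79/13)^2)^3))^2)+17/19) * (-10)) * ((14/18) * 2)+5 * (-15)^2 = -7173442760.79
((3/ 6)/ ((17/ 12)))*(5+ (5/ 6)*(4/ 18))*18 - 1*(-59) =1563/ 17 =91.94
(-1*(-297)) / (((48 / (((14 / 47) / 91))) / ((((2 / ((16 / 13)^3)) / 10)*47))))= 16731 / 163840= 0.10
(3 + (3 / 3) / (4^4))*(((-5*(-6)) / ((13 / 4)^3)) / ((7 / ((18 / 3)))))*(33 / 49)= 1.52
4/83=0.05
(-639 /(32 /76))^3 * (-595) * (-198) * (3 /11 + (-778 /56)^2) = -2282075086909553479395 /28672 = -79592462573575386.42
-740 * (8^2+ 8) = -53280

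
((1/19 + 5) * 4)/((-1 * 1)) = -384/19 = -20.21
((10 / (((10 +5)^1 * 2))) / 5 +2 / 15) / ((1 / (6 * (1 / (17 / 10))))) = 12 / 17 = 0.71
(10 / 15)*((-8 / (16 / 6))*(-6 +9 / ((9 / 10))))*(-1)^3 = 8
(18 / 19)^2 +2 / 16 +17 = 52049 / 2888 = 18.02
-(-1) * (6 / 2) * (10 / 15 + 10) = 32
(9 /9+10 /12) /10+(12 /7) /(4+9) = 1721 /5460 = 0.32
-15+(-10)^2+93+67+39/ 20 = 4939/ 20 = 246.95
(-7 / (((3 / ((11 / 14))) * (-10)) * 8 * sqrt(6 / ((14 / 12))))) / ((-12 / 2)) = -11 * sqrt(7) / 17280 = -0.00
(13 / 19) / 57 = 13 / 1083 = 0.01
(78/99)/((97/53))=1378/3201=0.43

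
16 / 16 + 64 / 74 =69 / 37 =1.86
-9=-9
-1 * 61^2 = -3721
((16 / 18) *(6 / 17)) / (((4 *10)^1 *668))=1 / 85170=0.00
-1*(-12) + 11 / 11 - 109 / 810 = 10421 / 810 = 12.87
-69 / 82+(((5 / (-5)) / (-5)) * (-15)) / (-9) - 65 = -16115 / 246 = -65.51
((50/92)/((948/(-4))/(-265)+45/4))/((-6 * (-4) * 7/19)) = 125875/24870636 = 0.01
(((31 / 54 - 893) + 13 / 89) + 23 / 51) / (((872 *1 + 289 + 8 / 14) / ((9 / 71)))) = -510049421 / 5240738478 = -0.10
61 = 61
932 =932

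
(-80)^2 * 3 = 19200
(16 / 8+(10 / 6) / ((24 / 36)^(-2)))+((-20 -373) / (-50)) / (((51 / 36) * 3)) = 52672 / 11475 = 4.59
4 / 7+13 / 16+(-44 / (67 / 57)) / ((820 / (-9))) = 2760941 / 1538320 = 1.79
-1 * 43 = -43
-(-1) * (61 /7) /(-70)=-61 /490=-0.12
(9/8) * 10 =45/4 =11.25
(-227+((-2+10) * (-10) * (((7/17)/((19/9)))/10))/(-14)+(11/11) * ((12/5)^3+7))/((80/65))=-6759883/40375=-167.43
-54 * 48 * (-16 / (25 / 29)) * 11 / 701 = 754.90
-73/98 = -0.74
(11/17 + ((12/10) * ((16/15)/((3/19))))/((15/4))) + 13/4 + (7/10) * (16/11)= 5955311/841500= 7.08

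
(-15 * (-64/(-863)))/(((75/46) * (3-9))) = 1472/12945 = 0.11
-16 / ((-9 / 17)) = 272 / 9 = 30.22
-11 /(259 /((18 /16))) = -0.05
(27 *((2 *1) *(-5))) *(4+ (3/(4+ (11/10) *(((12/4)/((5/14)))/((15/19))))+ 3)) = -3811320/1963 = -1941.58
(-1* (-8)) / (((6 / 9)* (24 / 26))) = 13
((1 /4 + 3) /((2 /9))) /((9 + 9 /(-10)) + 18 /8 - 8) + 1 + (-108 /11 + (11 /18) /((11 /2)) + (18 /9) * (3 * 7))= 367739 /9306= 39.52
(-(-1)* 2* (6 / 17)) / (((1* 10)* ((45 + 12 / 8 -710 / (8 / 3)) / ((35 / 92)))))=-14 / 114563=-0.00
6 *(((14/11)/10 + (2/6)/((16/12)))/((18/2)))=83/330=0.25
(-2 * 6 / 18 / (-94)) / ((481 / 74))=2 / 1833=0.00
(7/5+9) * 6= 312/5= 62.40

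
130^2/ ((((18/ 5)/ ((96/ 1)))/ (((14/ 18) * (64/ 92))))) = 151424000/ 621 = 243838.97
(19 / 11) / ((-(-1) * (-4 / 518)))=-4921 / 22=-223.68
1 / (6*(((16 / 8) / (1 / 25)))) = 1 / 300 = 0.00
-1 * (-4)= 4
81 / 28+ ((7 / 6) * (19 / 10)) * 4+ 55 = 28039 / 420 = 66.76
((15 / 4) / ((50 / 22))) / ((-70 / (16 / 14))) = -33 / 1225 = -0.03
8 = 8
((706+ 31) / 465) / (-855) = -737 / 397575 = -0.00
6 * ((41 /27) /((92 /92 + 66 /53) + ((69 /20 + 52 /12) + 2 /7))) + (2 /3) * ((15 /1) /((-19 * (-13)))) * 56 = 536007640 /170131377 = 3.15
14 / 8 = 7 / 4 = 1.75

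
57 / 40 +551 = 22097 / 40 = 552.42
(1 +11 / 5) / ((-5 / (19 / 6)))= -152 / 75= -2.03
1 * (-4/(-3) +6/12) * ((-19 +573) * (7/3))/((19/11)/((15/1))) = 20580.61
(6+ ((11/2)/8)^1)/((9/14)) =749/72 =10.40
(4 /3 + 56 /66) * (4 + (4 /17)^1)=1728 /187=9.24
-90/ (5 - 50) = 2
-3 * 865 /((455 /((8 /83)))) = -4152 /7553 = -0.55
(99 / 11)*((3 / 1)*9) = 243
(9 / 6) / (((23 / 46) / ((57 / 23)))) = 171 / 23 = 7.43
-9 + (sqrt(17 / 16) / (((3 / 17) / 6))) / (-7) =-9 - 17 * sqrt(17) / 14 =-14.01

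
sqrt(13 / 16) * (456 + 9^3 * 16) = 3030 * sqrt(13) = 10924.82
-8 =-8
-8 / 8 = -1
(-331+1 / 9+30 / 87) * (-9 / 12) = 21568 / 87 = 247.91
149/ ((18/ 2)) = 16.56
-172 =-172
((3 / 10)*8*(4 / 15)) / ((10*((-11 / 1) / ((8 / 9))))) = -0.01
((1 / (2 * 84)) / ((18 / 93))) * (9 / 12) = 31 / 1344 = 0.02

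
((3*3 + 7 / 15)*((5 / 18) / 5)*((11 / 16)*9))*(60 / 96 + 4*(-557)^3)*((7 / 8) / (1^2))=-30231843960857 / 15360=-1968219007.87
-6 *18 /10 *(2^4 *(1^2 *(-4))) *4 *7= 96768 /5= 19353.60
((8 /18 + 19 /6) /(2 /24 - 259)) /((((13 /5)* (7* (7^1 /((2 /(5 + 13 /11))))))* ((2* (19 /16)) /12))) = -8800 /49174489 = -0.00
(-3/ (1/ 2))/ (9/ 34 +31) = -204/ 1063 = -0.19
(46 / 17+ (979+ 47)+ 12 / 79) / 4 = 345439 / 1343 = 257.21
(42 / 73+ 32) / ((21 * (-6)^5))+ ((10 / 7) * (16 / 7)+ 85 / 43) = 9404150351 / 1794051504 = 5.24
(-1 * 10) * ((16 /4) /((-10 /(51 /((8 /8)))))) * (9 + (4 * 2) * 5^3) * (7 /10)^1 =144085.20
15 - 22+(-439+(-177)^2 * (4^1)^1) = 124870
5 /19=0.26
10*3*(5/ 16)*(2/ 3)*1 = 25/ 4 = 6.25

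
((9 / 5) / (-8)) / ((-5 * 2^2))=9 / 800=0.01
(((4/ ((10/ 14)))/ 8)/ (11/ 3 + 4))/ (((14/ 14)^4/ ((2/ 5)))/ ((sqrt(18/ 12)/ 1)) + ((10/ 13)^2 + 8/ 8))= 0.03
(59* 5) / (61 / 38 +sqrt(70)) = -683810 / 97359 +425980* sqrt(70) / 97359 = 29.58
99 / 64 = 1.55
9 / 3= 3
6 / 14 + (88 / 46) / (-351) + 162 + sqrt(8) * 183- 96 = 3753637 / 56511 + 366 * sqrt(2) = 584.03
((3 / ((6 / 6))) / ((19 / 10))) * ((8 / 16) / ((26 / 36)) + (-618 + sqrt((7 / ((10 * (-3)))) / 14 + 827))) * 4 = -963000 / 247 + 116 * sqrt(885) / 19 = -3717.16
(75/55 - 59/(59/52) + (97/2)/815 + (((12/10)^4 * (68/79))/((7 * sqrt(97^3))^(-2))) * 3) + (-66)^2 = 42399871981280823/177058750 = 239467814.96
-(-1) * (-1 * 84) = -84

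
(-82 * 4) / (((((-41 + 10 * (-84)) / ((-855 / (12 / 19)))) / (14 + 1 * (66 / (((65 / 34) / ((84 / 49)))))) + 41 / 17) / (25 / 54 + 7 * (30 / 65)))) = -43450086103076 / 86812989237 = -500.50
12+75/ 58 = 13.29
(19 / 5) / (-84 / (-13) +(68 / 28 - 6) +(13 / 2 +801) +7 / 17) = 0.00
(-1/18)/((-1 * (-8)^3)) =-1/9216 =-0.00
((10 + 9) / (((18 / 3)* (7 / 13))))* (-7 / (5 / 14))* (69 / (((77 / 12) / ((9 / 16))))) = -153387 / 220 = -697.21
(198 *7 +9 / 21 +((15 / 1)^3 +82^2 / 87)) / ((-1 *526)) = -9.20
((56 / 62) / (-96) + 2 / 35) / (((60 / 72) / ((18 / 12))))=3729 / 43400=0.09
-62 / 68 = -31 / 34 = -0.91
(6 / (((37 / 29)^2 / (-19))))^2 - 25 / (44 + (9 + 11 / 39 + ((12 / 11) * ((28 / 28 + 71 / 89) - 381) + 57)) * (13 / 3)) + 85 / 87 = 10298984898092073226 / 2099479328048931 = 4905.49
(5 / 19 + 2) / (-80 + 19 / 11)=-473 / 16359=-0.03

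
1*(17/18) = 17/18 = 0.94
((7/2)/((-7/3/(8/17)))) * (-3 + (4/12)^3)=320/153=2.09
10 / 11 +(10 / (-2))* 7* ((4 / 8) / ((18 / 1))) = -25 / 396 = -0.06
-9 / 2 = -4.50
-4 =-4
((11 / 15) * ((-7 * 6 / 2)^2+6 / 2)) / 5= 1628 / 25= 65.12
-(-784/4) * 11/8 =539/2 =269.50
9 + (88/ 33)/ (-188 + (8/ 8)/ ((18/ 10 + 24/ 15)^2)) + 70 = 12868447/ 162921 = 78.99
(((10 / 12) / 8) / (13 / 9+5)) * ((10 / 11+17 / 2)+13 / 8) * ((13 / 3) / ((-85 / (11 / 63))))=-12623 / 7951104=-0.00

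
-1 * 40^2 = -1600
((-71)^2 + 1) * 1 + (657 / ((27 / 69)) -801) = 5920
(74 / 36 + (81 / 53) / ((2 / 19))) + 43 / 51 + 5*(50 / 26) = 27.03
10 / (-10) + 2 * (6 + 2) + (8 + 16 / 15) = 361 / 15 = 24.07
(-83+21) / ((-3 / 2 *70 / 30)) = 17.71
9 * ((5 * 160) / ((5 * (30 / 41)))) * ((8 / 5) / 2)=1574.40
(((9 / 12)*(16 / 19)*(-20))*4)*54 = -51840 / 19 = -2728.42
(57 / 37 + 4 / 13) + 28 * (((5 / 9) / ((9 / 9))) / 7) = 17621 / 4329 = 4.07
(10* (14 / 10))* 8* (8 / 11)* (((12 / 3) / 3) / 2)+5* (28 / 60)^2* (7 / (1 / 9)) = 20279 / 165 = 122.90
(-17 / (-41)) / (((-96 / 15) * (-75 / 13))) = 221 / 19680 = 0.01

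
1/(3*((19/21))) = 7/19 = 0.37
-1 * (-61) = 61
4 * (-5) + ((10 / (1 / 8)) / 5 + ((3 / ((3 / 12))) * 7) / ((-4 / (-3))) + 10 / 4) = 123 / 2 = 61.50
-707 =-707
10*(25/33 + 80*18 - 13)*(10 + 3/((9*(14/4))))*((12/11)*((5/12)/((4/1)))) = 124857400/7623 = 16379.04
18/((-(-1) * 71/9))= 162/71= 2.28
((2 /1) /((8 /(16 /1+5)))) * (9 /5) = 189 /20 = 9.45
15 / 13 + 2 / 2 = 28 / 13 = 2.15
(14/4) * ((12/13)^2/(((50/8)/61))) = 122976/4225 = 29.11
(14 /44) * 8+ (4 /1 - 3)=39 /11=3.55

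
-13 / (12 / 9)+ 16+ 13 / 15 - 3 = 247 / 60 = 4.12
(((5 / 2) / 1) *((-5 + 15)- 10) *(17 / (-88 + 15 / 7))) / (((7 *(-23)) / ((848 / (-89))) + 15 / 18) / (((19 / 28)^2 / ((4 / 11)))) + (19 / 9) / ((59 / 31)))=0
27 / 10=2.70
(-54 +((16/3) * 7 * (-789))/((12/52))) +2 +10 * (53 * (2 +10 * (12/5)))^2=56583436/3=18861145.33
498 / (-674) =-249 / 337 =-0.74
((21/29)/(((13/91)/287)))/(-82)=-1029/58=-17.74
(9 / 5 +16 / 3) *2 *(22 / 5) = 4708 / 75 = 62.77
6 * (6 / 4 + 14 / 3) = 37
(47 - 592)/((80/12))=-327/4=-81.75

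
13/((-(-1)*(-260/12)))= -3/5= -0.60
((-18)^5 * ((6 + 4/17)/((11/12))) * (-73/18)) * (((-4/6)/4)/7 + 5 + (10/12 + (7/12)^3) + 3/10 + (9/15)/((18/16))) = 42437258046/119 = 356615613.83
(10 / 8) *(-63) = -315 / 4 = -78.75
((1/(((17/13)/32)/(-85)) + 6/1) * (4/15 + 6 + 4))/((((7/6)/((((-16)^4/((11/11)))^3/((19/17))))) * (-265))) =436666768070029606912/25175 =17345253945184890.05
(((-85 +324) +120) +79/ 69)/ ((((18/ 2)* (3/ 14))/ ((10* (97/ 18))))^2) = 281192.87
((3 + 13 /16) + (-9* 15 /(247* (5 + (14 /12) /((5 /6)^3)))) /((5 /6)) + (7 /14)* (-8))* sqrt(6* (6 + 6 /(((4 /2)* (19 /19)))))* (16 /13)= -2921571* sqrt(6) /2816047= -2.54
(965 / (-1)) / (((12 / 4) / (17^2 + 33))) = -103576.67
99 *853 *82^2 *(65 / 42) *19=116876618430 / 7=16696659775.71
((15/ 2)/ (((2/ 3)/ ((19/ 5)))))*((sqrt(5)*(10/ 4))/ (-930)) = -57*sqrt(5)/ 496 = -0.26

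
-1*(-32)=32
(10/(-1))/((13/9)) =-90/13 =-6.92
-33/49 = -0.67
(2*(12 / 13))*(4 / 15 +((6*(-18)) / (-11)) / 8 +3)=5932 / 715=8.30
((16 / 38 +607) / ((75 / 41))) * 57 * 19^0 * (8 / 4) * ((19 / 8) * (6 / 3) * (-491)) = -4414305549 / 50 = -88286110.98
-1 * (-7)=7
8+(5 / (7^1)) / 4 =229 / 28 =8.18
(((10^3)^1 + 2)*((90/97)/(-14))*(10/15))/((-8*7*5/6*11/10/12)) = 10.35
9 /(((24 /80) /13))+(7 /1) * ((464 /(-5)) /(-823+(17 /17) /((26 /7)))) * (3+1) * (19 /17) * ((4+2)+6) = 786128226 /1818235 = 432.36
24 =24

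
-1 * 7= -7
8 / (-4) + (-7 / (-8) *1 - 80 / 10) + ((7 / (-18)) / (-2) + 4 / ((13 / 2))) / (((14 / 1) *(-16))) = -956971 / 104832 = -9.13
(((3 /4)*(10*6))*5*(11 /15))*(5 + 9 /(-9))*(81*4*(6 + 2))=1710720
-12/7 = -1.71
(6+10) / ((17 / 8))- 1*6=26 / 17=1.53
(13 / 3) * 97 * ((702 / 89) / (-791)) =-295074 / 70399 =-4.19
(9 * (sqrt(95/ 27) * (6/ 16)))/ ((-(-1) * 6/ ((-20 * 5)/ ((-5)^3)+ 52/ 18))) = 83 * sqrt(285)/ 360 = 3.89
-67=-67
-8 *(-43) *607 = 208808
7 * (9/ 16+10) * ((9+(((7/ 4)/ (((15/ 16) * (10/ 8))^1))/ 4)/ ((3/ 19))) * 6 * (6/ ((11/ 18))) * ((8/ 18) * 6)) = 36299172/ 275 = 131996.99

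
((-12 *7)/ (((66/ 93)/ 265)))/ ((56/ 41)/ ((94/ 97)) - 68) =66487281/ 141152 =471.03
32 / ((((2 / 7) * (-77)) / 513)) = -8208 / 11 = -746.18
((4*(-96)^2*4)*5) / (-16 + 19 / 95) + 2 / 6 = -11059121 / 237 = -46662.96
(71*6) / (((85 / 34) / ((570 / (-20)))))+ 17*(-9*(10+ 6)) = -36522 / 5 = -7304.40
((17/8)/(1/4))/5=17/10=1.70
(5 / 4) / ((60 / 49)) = 49 / 48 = 1.02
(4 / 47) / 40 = 1 / 470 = 0.00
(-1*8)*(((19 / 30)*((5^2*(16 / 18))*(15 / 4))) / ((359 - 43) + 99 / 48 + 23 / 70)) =-2128000 / 1604691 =-1.33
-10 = -10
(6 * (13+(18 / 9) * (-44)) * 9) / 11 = -4050 / 11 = -368.18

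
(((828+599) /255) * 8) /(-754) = -5708 /96135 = -0.06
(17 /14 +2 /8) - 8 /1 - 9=-435 /28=-15.54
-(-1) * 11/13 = 11/13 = 0.85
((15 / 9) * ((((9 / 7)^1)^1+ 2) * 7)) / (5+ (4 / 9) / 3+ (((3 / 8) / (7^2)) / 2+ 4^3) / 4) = 3245760 / 1790737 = 1.81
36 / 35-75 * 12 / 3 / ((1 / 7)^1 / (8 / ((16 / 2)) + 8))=-661464 / 35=-18898.97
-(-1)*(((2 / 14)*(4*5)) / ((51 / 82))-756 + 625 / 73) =-19359271 / 26061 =-742.84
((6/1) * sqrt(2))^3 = 432 * sqrt(2) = 610.94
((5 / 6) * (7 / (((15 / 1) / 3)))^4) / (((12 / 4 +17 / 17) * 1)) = 2401 / 3000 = 0.80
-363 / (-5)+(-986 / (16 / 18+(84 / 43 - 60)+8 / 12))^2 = 779860632 / 2067245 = 377.25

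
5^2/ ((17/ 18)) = 450/ 17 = 26.47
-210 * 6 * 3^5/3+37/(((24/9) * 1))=-816369/8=-102046.12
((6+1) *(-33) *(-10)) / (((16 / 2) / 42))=24255 / 2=12127.50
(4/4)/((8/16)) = 2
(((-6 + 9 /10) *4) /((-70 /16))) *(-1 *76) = -62016 /175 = -354.38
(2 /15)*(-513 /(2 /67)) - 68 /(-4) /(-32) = -366709 /160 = -2291.93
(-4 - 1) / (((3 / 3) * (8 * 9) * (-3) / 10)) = 25 / 108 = 0.23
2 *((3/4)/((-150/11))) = -0.11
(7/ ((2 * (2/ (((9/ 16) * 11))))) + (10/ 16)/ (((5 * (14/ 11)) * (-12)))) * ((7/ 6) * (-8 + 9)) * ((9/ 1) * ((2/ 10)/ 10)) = 7271/ 3200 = 2.27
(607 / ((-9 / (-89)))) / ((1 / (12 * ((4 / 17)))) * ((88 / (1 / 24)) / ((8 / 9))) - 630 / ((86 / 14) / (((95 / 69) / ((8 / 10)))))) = 53428747 / 5919129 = 9.03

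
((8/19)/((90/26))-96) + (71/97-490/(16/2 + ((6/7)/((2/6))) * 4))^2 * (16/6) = 7067186082277/4118883840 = 1715.80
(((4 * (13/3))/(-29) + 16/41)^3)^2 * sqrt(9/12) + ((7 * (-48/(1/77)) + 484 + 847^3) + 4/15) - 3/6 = 82103245088000000 * sqrt(3)/2059769656421569379169 + 18228601043/30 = 607620034.77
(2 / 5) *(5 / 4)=1 / 2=0.50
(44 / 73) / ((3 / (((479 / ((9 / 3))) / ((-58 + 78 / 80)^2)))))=33721600 / 3418345377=0.01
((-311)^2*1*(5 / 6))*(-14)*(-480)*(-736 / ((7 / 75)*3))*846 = -1204478219520000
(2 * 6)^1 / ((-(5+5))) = -6 / 5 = -1.20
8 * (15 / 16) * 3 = 45 / 2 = 22.50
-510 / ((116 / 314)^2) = -6285495 / 1682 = -3736.92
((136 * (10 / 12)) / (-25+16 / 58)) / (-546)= 4930 / 587223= 0.01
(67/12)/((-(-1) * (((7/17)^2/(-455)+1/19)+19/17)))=4.77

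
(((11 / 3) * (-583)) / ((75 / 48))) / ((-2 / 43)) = 2206072 / 75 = 29414.29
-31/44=-0.70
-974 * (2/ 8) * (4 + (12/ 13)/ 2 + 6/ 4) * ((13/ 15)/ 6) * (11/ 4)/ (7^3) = -166067/ 98784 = -1.68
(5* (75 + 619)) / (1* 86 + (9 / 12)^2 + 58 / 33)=1832160 / 46633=39.29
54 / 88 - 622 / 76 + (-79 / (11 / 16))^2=121355277 / 9196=13196.53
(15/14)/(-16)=-15/224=-0.07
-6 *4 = -24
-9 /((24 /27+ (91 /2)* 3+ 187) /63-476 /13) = 132678 /463877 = 0.29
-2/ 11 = -0.18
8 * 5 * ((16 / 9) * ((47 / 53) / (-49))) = -30080 / 23373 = -1.29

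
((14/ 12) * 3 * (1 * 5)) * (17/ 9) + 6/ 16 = 2407/ 72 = 33.43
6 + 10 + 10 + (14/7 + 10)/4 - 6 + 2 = 25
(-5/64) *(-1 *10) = 25/32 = 0.78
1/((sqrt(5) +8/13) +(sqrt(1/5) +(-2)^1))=65/248 +169 * sqrt(5)/744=0.77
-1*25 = -25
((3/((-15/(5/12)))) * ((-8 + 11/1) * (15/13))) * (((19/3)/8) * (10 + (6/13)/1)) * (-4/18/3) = 1615/9126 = 0.18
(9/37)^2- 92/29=-123599/39701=-3.11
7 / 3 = 2.33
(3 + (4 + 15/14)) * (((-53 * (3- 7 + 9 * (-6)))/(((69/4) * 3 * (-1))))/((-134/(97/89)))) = 33694114/8640387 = 3.90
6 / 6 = 1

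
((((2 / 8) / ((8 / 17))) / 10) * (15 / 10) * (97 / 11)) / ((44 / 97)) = 479859 / 309760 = 1.55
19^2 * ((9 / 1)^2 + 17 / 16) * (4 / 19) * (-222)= -2769117 / 2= -1384558.50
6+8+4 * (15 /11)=214 /11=19.45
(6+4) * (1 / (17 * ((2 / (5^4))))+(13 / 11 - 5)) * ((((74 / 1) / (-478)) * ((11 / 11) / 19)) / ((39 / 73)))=-5658595 / 2547501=-2.22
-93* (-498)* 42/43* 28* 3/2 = 81697896/43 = 1899951.07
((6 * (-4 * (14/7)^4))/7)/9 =-128/21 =-6.10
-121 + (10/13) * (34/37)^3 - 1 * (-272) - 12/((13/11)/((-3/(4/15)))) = 13464968/50653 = 265.83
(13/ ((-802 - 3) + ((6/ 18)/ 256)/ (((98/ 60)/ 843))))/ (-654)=40768/ 1649631615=0.00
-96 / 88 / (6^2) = -1 / 33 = -0.03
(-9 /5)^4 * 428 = 2808108 /625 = 4492.97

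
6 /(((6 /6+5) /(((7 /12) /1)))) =7 /12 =0.58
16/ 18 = 8/ 9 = 0.89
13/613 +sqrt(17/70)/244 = 0.02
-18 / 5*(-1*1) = 18 / 5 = 3.60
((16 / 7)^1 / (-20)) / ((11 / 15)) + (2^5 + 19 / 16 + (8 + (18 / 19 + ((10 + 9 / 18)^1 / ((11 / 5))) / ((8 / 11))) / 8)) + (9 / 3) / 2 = 8140439 / 187264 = 43.47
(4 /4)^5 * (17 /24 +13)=329 /24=13.71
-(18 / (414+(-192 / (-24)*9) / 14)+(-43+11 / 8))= 41.58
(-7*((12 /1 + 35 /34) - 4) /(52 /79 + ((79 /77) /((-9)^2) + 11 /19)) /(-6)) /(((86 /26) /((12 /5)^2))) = 784616539707 /53457518300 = 14.68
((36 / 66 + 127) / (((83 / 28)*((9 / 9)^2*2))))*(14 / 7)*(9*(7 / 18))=137494 / 913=150.60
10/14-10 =-65/7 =-9.29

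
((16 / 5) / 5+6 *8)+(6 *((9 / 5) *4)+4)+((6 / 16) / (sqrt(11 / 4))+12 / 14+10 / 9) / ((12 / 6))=3 *sqrt(11) / 88+152498 / 1575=96.94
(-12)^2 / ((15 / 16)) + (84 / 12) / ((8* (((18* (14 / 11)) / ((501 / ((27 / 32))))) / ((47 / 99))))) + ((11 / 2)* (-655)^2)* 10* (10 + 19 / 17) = 16255670904364 / 61965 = 262336333.48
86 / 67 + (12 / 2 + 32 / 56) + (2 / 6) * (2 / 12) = 66781 / 8442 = 7.91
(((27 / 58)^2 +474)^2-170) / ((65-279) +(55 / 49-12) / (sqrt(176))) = -14372617297550728370 / 13687306443549367 +66414136767590885 * sqrt(11) / 54749225774197468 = -1046.05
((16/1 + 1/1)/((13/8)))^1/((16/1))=17/26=0.65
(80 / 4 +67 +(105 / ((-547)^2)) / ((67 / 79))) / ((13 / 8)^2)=111622243584 / 3387943507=32.95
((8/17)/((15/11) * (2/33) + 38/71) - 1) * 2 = -10754/22559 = -0.48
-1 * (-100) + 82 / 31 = 3182 / 31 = 102.65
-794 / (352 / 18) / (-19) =3573 / 1672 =2.14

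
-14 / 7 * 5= -10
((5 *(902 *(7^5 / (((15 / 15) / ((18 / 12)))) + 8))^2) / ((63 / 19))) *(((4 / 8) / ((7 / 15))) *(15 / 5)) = 245779234318145275 / 98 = 2507951370593319.13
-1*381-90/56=-10713/28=-382.61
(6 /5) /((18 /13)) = 13 /15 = 0.87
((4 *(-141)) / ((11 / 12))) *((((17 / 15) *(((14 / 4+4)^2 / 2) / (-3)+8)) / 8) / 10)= 2397 / 200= 11.98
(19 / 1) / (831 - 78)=19 / 753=0.03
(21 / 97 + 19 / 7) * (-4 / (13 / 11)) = -9.92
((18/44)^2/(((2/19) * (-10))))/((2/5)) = -1539/3872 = -0.40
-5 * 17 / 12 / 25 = -17 / 60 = -0.28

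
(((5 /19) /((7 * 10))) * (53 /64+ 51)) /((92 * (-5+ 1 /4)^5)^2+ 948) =1698304 /431363436963145981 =0.00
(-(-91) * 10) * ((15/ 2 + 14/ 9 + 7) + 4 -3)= 139685/ 9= 15520.56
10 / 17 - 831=-14117 / 17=-830.41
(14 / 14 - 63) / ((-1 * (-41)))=-1.51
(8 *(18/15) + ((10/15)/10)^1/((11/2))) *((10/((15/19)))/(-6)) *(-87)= 873886/495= 1765.43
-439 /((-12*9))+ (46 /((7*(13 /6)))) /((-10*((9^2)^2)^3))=696467750177561 /171340585465140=4.06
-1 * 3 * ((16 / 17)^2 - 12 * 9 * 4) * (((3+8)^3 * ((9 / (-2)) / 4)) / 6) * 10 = -932804730 / 289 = -3227698.03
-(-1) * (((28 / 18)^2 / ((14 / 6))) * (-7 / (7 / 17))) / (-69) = 476 / 1863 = 0.26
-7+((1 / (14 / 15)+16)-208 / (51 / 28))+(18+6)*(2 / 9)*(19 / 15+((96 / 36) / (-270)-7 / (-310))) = -174447095 / 1792854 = -97.30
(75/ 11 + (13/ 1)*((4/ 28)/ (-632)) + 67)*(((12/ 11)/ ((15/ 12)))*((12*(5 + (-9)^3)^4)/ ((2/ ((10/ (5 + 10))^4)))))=20978048367309.32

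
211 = 211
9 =9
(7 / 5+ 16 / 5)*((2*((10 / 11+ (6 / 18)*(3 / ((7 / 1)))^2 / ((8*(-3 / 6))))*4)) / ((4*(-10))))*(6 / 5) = -132963 / 134750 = -0.99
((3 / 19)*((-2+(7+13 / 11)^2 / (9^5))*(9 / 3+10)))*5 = -11460670 / 558657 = -20.51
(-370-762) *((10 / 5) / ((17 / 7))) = -15848 / 17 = -932.24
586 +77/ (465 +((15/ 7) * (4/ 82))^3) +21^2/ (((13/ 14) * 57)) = 1614160629501157/ 2715167728065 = 594.50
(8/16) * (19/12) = 19/24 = 0.79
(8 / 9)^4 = 4096 / 6561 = 0.62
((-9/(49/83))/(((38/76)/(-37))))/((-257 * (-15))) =18426/62965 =0.29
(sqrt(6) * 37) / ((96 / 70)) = 1295 * sqrt(6) / 48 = 66.09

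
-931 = -931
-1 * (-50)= 50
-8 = -8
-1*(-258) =258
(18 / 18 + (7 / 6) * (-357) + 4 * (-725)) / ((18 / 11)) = -72941 / 36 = -2026.14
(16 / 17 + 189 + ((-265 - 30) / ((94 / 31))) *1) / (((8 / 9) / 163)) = 217205487 / 12784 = 16990.42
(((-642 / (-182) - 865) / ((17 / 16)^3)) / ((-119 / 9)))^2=8351616891466285056 / 2830546121077129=2950.53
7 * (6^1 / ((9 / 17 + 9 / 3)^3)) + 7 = 286391 / 36000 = 7.96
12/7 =1.71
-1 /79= -0.01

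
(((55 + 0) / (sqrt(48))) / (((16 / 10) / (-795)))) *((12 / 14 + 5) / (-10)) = 597575 *sqrt(3) / 448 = 2310.34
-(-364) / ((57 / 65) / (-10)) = -236600 / 57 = -4150.88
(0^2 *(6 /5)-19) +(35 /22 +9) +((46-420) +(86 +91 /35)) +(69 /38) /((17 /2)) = -293.60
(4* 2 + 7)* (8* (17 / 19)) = 2040 / 19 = 107.37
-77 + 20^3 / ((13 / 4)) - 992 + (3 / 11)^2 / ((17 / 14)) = 37239509 / 26741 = 1392.60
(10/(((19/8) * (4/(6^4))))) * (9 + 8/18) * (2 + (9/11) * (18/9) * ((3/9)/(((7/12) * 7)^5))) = 1521664185456000/59037327041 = 25774.61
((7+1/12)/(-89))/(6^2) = -85/38448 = -0.00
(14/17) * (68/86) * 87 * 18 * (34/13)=1490832/559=2666.96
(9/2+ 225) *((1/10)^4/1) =459/20000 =0.02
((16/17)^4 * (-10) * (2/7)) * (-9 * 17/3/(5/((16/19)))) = 12582912/653429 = 19.26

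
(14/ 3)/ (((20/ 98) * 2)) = 343/ 30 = 11.43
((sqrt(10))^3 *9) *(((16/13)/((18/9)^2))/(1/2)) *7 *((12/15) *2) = 8064 *sqrt(10)/13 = 1961.59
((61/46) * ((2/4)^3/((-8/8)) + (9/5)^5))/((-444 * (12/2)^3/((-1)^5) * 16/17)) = 486629879/1764633600000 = 0.00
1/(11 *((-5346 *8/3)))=-1/156816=-0.00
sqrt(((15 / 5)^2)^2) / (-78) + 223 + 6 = 5951 / 26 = 228.88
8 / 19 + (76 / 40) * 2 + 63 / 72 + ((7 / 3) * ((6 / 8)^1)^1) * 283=380263 / 760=500.35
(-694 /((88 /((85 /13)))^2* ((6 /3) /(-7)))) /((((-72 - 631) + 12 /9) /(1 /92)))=-10529715 /50689962752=-0.00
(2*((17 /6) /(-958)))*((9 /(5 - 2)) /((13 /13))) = -17 /958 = -0.02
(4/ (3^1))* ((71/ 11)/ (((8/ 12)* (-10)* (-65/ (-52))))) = -284/ 275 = -1.03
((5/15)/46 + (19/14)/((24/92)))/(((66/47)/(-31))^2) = 647468945/255024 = 2538.85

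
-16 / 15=-1.07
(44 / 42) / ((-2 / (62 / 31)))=-22 / 21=-1.05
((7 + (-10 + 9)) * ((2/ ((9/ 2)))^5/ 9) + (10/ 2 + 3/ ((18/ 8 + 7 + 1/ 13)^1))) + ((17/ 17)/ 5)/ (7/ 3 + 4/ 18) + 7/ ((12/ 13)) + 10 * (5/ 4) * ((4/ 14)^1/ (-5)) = 679482270011/ 55330093980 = 12.28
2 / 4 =1 / 2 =0.50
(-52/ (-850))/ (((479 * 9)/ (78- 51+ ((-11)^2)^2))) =381368/ 1832175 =0.21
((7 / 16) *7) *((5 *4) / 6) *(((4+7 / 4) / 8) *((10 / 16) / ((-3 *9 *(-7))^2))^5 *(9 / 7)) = 359375 / 23232109568645894990827880448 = 0.00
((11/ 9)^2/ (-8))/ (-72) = 121/ 46656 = 0.00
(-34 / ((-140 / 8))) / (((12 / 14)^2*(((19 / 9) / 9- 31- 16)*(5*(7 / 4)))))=-153 / 23675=-0.01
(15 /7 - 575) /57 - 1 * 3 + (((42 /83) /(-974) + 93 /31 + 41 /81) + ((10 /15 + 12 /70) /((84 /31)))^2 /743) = -26479678370965874 /2774384541115425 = -9.54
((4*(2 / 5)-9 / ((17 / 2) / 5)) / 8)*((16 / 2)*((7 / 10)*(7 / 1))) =-7693 / 425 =-18.10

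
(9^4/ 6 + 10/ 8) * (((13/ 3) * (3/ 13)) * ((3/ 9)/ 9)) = 4379/ 108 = 40.55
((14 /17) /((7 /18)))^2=1296 /289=4.48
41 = 41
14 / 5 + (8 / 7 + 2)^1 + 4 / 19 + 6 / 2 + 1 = 6752 / 665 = 10.15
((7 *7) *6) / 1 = 294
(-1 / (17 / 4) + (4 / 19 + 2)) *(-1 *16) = -10208 / 323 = -31.60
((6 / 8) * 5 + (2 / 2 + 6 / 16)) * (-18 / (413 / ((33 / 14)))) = -12177 / 23128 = -0.53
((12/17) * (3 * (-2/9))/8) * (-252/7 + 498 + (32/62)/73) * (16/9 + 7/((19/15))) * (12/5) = -5223427912/10964235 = -476.41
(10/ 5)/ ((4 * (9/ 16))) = 8/ 9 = 0.89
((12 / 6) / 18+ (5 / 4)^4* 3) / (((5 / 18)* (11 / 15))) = 51393 / 1408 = 36.50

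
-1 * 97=-97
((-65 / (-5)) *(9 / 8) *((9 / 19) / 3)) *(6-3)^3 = 9477 / 152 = 62.35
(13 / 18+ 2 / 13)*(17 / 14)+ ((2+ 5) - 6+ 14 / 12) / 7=4499 / 3276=1.37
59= 59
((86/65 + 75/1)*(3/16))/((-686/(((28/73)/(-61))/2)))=14883/226924880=0.00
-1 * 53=-53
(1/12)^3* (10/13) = 0.00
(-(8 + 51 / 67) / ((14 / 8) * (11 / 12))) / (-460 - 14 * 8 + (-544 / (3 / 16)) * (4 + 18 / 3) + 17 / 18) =507168 / 2747265521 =0.00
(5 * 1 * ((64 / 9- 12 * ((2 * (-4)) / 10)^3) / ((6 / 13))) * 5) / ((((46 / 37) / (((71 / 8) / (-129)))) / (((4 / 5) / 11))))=-63657464 / 22029975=-2.89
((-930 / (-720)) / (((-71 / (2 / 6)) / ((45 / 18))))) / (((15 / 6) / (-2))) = 31 / 2556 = 0.01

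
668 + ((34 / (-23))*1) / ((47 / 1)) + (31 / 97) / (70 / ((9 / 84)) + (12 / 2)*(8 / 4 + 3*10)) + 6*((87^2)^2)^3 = 300005322138766749220755665577013 / 265917352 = 1128190093208986035709154.00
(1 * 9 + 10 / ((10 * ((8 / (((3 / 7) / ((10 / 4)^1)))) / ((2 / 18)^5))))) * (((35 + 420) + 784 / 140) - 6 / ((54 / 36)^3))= 512057595907 / 124002900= 4129.40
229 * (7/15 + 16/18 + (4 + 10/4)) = 161903/90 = 1798.92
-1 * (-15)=15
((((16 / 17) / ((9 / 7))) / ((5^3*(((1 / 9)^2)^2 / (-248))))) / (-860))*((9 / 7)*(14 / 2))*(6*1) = 273357504 / 456875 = 598.32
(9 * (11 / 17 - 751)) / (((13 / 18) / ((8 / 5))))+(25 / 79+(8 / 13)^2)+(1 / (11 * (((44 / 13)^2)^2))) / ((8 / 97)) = -5599676140023157821 / 374305406126080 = -14960.18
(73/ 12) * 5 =365/ 12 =30.42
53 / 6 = 8.83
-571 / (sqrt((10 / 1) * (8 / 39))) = -571 * sqrt(195) / 20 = -398.68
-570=-570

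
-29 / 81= -0.36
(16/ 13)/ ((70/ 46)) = 368/ 455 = 0.81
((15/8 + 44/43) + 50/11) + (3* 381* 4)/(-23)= -16652607/87032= -191.34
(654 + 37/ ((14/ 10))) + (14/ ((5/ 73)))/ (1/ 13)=116817/ 35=3337.63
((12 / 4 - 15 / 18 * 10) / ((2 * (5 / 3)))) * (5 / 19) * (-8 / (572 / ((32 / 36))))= 128 / 24453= 0.01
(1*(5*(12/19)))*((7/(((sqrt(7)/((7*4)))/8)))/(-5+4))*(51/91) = -1048.87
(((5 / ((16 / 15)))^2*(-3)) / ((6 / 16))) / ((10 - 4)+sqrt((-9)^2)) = -375 / 32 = -11.72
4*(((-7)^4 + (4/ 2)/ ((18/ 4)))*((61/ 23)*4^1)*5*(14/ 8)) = 184575020/ 207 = 891666.76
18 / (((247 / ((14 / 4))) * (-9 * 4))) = -7 / 988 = -0.01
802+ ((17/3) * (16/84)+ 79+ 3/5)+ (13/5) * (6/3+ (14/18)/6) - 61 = 1563439/1890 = 827.22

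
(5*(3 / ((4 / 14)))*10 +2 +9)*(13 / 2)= 3484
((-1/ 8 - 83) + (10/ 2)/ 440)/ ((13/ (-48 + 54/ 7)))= 515637/ 2002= 257.56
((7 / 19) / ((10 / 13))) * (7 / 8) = 637 / 1520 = 0.42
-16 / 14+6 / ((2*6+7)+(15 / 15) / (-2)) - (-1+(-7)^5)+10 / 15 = 16807.85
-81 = -81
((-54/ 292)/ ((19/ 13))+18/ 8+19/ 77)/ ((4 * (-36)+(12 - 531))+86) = -1012549/ 246492092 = -0.00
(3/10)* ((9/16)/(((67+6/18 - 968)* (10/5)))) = -81/864640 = -0.00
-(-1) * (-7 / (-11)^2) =-7 / 121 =-0.06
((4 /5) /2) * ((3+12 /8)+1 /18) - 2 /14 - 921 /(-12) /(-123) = 54521 /51660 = 1.06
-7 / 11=-0.64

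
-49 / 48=-1.02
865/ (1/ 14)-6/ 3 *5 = 12100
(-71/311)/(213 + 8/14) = -497/464945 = -0.00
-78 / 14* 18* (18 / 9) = -200.57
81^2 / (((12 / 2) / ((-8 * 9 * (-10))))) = 787320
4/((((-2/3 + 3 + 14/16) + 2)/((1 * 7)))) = 672/125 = 5.38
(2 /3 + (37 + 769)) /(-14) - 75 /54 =-7435 /126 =-59.01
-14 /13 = -1.08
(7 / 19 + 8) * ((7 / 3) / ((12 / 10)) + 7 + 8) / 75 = 3233 / 1710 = 1.89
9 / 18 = 1 / 2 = 0.50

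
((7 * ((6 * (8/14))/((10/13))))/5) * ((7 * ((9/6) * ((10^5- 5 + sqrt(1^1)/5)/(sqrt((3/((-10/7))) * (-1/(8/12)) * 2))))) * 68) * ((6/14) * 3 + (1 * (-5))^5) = -57985848545664 * sqrt(70)/875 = -554450760946.47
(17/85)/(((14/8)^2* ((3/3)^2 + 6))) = 16/1715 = 0.01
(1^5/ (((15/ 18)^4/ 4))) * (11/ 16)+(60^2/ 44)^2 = 6699.92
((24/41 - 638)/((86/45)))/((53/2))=-1176030/93439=-12.59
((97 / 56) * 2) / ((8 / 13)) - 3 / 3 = 1037 / 224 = 4.63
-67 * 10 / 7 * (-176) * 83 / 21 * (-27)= -88086240 / 49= -1797678.37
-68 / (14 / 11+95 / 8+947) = -5984 / 84493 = -0.07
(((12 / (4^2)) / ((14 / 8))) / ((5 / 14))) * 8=48 / 5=9.60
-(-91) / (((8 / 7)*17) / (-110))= -35035 / 68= -515.22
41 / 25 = 1.64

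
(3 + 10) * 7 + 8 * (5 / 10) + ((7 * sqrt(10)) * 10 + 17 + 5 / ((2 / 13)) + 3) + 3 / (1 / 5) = 325 / 2 + 70 * sqrt(10) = 383.86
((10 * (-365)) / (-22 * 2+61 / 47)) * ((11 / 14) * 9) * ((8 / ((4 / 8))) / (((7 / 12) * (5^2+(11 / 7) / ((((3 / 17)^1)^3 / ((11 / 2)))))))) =9782467200 / 942723803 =10.38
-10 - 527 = -537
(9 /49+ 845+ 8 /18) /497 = 372922 /219177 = 1.70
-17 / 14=-1.21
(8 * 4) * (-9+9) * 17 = 0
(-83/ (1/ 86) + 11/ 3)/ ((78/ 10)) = -914.66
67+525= 592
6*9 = 54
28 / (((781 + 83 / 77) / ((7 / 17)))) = 3773 / 255935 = 0.01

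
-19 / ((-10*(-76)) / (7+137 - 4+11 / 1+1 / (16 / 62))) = -3.87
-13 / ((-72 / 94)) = 16.97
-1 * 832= -832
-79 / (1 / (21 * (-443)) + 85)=-734937 / 790754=-0.93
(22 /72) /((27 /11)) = 121 /972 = 0.12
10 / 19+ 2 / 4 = 39 / 38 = 1.03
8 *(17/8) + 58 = 75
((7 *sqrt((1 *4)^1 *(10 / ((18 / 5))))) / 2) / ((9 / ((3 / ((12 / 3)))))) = 35 / 36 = 0.97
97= 97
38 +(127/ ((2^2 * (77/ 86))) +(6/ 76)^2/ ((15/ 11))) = 40842471/ 555940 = 73.47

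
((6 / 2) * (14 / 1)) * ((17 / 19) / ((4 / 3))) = 1071 / 38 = 28.18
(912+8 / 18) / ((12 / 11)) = 22583 / 27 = 836.41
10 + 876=886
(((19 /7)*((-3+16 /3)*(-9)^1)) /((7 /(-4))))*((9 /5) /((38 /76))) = 4104 /35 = 117.26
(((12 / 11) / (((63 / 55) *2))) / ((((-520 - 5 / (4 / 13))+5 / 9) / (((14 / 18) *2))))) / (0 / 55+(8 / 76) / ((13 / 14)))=-52 / 4263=-0.01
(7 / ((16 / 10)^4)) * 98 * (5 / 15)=214375 / 6144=34.89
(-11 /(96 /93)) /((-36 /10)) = 1705 /576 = 2.96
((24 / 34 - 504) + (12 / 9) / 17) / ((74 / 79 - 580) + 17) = 2027456 / 2264553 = 0.90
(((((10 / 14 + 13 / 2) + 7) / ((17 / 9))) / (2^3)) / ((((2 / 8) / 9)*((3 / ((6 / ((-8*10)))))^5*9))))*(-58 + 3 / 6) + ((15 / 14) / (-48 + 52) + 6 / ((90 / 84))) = 114405417193 / 19496960000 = 5.87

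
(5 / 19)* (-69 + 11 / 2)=-635 / 38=-16.71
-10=-10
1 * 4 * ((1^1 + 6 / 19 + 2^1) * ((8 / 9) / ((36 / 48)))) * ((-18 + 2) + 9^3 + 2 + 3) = 643328 / 57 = 11286.46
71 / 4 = 17.75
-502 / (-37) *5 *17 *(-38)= -1621460 / 37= -43823.24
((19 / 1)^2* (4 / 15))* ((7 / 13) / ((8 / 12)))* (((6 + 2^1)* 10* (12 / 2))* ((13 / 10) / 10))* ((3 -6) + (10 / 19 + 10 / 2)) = 306432 / 25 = 12257.28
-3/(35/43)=-3.69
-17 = -17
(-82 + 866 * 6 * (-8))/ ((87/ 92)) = -3831800/ 87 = -44043.68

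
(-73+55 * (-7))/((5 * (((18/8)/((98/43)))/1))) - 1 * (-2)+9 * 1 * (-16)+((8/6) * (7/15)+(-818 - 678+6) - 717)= -1574549/645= -2441.16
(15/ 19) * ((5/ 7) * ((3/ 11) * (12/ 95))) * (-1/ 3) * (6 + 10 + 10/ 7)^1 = -0.11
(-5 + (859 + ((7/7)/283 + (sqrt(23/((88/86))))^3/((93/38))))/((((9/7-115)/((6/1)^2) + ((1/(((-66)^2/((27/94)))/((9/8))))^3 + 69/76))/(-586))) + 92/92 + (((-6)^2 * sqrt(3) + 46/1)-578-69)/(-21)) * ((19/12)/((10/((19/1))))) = -361 * sqrt(3)/70 + 286241614958965399207936 * sqrt(10879)/875450026877298653525 + 62335731709115100964420701062087/92643397721675671472267400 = 706951.04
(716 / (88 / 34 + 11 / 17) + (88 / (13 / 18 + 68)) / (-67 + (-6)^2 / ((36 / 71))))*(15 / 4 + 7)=162094348 / 68035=2382.51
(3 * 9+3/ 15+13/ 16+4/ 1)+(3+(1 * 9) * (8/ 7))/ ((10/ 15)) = 29087/ 560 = 51.94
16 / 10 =8 / 5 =1.60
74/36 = 37/18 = 2.06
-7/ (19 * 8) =-7/ 152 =-0.05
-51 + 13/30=-1517/30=-50.57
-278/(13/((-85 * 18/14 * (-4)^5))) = -217774080/91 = -2393121.76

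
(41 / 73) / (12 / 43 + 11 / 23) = 0.74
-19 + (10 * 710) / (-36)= -1946 / 9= -216.22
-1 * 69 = -69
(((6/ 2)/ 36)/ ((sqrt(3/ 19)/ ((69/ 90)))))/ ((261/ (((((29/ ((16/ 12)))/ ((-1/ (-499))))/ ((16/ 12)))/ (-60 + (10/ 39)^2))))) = -1939613 *sqrt(57)/ 175027200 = -0.08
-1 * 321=-321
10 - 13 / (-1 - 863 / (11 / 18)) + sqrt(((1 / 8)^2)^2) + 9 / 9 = 10968377 / 994880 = 11.02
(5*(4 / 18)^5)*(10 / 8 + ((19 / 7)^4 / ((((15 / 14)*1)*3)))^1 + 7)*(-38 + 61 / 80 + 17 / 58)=-133016872253 / 52862436270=-2.52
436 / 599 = 0.73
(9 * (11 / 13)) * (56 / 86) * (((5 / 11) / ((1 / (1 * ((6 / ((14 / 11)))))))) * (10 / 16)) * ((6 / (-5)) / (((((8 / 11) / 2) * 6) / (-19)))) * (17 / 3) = 1758735 / 4472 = 393.28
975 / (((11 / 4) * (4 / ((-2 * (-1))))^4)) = 975 / 44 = 22.16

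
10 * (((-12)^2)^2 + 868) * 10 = 2160400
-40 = -40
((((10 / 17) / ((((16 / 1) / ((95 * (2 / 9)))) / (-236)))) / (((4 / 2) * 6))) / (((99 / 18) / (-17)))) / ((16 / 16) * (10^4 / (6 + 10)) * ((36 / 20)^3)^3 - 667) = 87578125 / 228889651716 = 0.00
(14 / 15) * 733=10262 / 15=684.13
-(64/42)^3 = -32768/9261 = -3.54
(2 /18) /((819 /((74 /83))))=74 /611793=0.00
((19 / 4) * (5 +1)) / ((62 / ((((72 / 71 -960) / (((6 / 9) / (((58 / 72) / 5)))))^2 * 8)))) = 771648504306 / 3906775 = 197515.47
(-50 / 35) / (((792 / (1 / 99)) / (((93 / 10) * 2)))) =-0.00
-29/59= -0.49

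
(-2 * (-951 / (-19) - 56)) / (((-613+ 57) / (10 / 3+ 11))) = -4859 / 15846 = -0.31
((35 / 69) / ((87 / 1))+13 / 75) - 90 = -13479862 / 150075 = -89.82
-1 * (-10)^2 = -100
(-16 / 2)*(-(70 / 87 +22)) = 15872 / 87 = 182.44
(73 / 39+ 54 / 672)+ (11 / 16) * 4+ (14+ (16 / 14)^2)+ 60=2446333 / 30576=80.01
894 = 894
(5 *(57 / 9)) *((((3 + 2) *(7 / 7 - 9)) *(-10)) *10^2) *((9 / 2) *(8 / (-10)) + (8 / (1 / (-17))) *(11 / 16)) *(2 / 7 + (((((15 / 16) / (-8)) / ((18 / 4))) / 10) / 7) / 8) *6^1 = -70832629375 / 336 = -210811396.95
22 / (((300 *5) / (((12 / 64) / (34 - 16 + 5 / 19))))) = 209 / 1388000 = 0.00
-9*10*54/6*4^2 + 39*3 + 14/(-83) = -1065983/83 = -12843.17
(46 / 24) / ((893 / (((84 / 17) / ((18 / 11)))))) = 1771 / 273258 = 0.01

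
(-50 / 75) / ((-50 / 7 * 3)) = 0.03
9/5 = 1.80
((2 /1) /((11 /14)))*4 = 112 /11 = 10.18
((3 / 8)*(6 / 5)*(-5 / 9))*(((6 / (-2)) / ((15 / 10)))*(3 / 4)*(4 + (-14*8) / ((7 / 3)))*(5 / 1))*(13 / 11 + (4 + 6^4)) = -214695 / 2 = -107347.50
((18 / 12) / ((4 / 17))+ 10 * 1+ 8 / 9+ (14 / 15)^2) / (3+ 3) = 1209 / 400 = 3.02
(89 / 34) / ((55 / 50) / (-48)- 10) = -0.26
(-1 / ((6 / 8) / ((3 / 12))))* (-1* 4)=4 / 3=1.33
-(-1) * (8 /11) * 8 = 64 /11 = 5.82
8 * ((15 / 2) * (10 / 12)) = 50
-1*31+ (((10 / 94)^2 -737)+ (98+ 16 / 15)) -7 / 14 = -44362597 / 66270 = -669.42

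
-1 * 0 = 0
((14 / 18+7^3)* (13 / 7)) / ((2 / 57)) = 54587 / 3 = 18195.67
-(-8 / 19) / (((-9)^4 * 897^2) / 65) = 40 / 7715519487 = 0.00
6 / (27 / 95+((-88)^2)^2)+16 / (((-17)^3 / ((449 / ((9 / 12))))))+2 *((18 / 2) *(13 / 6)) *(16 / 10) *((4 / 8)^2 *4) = 25379968960025086 / 419848222764165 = 60.45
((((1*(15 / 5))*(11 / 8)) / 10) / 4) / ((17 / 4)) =33 / 1360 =0.02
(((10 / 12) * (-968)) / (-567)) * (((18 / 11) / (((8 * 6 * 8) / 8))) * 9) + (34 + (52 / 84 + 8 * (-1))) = 487 / 18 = 27.06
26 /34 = 13 /17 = 0.76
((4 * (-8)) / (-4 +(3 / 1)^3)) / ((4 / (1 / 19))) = -8 / 437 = -0.02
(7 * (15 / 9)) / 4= 35 / 12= 2.92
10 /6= 5 /3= 1.67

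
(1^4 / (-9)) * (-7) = 7 / 9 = 0.78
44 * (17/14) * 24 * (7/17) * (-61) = -32208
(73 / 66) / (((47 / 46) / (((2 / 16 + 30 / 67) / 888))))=515453 / 738226368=0.00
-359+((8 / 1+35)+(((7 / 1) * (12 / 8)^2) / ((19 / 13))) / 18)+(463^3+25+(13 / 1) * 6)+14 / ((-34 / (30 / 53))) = 13592846781639 / 136952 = 99252634.37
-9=-9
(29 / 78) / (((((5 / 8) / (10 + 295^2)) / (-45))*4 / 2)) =-1164930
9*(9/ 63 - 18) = -1125/ 7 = -160.71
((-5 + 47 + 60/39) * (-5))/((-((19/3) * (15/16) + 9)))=45280/3107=14.57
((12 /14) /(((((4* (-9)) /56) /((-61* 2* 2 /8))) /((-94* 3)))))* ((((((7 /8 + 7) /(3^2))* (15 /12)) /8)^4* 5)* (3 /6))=-21511459375 /2147483648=-10.02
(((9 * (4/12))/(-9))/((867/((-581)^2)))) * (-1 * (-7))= -2362927/2601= -908.47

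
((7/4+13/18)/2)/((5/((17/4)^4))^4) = 4330846076934351294809/193273528320000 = 22407859.55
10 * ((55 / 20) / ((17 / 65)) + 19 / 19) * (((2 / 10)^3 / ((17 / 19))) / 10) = 14877 / 144500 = 0.10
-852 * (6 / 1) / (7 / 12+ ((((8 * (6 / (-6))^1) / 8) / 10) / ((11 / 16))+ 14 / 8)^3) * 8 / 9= -145153536000 / 150594931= -963.87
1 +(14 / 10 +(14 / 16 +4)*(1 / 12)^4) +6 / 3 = 1216577 / 276480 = 4.40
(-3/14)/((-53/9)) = 27/742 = 0.04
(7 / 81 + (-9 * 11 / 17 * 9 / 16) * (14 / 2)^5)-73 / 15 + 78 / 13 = -55054.06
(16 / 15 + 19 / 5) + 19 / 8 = 869 / 120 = 7.24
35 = 35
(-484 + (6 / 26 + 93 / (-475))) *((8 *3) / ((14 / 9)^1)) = -322756272 / 43225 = -7466.89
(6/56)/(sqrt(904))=3 * sqrt(226)/12656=0.00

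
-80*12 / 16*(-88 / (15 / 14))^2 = -6071296 / 15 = -404753.07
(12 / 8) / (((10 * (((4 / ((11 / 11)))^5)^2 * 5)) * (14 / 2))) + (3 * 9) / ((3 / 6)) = 39636172803 / 734003200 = 54.00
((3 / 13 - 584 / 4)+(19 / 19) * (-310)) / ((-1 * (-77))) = -5925 / 1001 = -5.92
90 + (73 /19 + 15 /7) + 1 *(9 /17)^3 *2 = 62913272 /653429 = 96.28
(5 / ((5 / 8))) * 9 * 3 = 216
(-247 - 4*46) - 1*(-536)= 105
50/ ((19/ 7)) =350/ 19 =18.42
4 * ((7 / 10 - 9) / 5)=-166 / 25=-6.64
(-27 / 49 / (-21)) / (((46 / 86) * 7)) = 387 / 55223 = 0.01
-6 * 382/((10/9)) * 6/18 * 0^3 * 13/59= 0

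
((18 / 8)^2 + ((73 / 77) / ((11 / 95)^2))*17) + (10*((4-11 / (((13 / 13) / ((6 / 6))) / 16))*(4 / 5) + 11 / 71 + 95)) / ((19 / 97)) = -193006678951 / 201098128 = -959.76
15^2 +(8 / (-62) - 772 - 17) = -17488 / 31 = -564.13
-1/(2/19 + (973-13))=-19/18242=-0.00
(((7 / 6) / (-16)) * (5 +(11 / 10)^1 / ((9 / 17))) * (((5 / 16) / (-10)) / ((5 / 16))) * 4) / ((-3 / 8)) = -4459 / 8100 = -0.55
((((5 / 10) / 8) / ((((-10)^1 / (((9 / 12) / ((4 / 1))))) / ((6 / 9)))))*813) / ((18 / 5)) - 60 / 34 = -50687 / 26112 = -1.94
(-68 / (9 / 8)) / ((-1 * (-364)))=-136 / 819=-0.17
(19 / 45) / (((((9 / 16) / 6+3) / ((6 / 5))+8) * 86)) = 608 / 1309995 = 0.00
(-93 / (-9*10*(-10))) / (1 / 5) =-31 / 60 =-0.52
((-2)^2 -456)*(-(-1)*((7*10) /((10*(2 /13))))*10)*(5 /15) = -205660 /3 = -68553.33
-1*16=-16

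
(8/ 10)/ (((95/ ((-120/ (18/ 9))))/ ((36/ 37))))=-1728/ 3515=-0.49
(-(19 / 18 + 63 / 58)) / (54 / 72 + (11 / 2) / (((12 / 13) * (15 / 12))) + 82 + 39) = -11180 / 660417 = -0.02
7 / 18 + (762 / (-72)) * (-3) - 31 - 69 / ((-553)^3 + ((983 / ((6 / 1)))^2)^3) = 1608323211418017871 / 1412186234420244924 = 1.14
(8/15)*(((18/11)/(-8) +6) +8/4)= 686/165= 4.16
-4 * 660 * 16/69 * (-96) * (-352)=-475791360/23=-20686580.87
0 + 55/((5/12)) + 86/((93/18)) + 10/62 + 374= 16207/31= 522.81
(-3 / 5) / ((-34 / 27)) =0.48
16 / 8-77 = -75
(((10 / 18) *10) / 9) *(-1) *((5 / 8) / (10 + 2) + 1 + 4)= -12125 / 3888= -3.12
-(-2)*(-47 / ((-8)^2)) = -47 / 32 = -1.47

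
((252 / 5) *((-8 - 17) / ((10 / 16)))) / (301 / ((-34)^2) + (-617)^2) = -2330496 / 440076785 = -0.01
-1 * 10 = -10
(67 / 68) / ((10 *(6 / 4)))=67 / 1020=0.07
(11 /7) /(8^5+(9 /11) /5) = 605 /12615743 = 0.00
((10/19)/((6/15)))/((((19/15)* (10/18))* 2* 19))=675/13718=0.05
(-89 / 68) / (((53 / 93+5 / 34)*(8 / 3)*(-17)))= 24831 / 616624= 0.04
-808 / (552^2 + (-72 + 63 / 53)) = -42824 / 16145559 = -0.00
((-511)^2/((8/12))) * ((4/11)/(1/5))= 7833630/11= 712148.18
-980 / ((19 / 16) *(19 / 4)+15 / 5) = -8960 / 79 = -113.42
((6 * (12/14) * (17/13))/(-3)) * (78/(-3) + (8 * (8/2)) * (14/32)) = 2448/91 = 26.90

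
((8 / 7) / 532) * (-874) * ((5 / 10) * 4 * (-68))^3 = 231421952 / 49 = 4722896.98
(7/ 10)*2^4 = 56/ 5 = 11.20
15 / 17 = 0.88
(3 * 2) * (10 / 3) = 20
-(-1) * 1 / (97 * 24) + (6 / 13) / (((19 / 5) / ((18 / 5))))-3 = -1473377 / 575016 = -2.56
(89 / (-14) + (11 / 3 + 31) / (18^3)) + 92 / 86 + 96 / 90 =-27745247 / 6582870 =-4.21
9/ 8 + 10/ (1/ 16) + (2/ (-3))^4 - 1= 103889/ 648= 160.32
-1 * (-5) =5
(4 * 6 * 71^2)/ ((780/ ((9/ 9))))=10082/ 65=155.11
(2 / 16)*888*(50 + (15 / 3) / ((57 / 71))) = 118585 / 19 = 6241.32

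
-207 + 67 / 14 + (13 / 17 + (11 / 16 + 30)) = -325131 / 1904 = -170.76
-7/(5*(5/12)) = -84/25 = -3.36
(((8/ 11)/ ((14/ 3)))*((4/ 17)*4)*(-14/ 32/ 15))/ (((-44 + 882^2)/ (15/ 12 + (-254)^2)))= -258069/ 727317800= -0.00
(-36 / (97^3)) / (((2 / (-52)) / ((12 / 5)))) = 11232 / 4563365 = 0.00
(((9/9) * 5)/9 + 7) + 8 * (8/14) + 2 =890/63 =14.13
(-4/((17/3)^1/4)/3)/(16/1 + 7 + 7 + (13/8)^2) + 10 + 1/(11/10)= 4250296/390643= 10.88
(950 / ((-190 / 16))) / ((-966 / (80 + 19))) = 1320 / 161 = 8.20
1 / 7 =0.14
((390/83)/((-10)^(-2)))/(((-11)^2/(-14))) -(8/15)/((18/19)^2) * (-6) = -206627908/4067415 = -50.80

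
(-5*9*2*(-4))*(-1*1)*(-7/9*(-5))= -1400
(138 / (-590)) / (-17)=69 / 5015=0.01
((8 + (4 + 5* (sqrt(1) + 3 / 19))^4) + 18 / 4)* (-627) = -79101807081 / 13718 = -5766278.40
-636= -636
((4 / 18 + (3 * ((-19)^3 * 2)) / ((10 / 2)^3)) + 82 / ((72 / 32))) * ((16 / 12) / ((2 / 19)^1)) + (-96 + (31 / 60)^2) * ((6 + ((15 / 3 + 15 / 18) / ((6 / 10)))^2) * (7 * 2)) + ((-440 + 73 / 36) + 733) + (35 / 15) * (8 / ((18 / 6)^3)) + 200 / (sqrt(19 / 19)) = -402219841837 / 2916000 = -137935.47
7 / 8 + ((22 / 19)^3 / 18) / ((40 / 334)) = 3938801 / 2469240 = 1.60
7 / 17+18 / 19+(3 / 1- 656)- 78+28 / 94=-11072156 / 15181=-729.34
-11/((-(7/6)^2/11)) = 4356/49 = 88.90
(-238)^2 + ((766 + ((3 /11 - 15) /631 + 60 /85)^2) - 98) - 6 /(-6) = 797992121281261 /13923292009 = 57313.47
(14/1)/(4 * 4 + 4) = 0.70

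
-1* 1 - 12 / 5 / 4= -8 / 5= -1.60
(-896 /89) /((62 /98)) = -15.91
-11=-11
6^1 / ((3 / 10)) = 20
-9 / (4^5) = -9 / 1024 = -0.01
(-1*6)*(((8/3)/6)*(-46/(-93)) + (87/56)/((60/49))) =-199351/22320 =-8.93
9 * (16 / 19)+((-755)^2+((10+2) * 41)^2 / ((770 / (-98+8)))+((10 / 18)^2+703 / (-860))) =55210006472431 / 101912580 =541738.88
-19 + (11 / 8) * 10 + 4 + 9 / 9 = -1 / 4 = -0.25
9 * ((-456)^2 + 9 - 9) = 1871424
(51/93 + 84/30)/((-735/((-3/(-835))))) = -519/31709125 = -0.00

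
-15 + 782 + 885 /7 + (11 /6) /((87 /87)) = 37601 /42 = 895.26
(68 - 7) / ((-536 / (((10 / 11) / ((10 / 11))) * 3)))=-183 / 536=-0.34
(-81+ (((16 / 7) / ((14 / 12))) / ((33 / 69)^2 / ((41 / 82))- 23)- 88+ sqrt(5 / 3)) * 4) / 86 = -84405287 / 16750650+ 2 * sqrt(15) / 129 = -4.98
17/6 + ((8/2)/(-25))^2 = 10721/3750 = 2.86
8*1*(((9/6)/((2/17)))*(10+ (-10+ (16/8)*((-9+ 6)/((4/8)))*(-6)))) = 7344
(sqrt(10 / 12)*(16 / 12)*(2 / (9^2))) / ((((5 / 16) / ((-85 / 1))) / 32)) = -34816*sqrt(30) / 729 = -261.58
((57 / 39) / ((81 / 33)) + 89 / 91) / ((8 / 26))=1933 / 378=5.11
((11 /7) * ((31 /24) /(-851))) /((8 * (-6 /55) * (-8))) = -18755 /54899712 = -0.00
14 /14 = 1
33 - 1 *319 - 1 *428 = -714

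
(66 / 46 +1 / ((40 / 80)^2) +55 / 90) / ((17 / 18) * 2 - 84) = -2503 / 33994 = -0.07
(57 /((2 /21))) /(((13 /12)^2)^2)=12410496 /28561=434.53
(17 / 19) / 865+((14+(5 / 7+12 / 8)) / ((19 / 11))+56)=15045183 / 230090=65.39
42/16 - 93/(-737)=16221/5896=2.75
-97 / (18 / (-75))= 2425 / 6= 404.17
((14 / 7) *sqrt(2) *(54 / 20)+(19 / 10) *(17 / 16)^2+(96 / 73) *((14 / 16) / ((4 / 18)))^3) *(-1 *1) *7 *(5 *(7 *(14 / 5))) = -5283456409 / 93440-18522 *sqrt(2) / 5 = -61782.65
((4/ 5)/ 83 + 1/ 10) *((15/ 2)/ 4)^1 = 273/ 1328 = 0.21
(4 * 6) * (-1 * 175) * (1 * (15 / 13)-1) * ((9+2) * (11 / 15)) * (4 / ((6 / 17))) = -59072.82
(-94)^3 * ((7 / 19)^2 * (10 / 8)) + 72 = -50847278 / 361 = -140851.19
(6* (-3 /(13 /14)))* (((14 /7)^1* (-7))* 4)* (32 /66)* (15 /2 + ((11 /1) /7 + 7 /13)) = 854784 /169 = 5057.89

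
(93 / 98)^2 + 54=527265 / 9604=54.90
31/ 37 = 0.84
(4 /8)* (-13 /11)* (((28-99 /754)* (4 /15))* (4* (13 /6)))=-546338 /14355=-38.06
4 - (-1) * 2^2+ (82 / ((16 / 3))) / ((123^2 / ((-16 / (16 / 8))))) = 983 / 123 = 7.99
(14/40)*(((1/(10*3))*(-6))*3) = -21/100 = -0.21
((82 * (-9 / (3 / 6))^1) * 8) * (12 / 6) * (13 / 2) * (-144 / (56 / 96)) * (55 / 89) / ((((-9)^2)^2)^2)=60037120 / 110362581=0.54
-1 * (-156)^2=-24336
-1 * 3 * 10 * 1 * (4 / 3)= -40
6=6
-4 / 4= -1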